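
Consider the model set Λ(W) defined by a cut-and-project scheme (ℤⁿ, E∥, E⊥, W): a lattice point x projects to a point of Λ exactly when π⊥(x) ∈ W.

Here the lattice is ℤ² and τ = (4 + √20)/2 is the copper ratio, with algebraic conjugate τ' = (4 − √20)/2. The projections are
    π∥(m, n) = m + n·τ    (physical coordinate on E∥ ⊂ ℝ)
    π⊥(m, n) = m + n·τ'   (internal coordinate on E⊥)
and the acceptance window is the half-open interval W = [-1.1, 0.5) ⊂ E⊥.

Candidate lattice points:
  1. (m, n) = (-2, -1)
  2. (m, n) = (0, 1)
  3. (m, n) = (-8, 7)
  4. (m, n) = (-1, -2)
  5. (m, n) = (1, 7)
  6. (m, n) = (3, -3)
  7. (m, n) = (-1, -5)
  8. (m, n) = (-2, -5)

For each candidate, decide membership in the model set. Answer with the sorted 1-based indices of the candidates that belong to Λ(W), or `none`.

2, 4, 5, 7, 8

Compute τ' = (4−√20)/2 = -0.2361, so π⊥(m,n) = m -0.2361·n.
#1 (-2,-1): internal coord -2 + (-1)·τ' = -1.7639; -1.7639 ∉ [-1.1, 0.5) → out
#2 (0,1): internal coord 0 + (1)·τ' = -0.2361; -0.2361 ∈ [-1.1, 0.5) → IN Λ
#3 (-8,7): internal coord -8 + (7)·τ' = -9.6525; -9.6525 ∉ [-1.1, 0.5) → out
#4 (-1,-2): internal coord -1 + (-2)·τ' = -0.5279; -0.5279 ∈ [-1.1, 0.5) → IN Λ
#5 (1,7): internal coord 1 + (7)·τ' = -0.6525; -0.6525 ∈ [-1.1, 0.5) → IN Λ
#6 (3,-3): internal coord 3 + (-3)·τ' = +3.7082; +3.7082 ∉ [-1.1, 0.5) → out
#7 (-1,-5): internal coord -1 + (-5)·τ' = +0.1803; +0.1803 ∈ [-1.1, 0.5) → IN Λ
#8 (-2,-5): internal coord -2 + (-5)·τ' = -0.8197; -0.8197 ∈ [-1.1, 0.5) → IN Λ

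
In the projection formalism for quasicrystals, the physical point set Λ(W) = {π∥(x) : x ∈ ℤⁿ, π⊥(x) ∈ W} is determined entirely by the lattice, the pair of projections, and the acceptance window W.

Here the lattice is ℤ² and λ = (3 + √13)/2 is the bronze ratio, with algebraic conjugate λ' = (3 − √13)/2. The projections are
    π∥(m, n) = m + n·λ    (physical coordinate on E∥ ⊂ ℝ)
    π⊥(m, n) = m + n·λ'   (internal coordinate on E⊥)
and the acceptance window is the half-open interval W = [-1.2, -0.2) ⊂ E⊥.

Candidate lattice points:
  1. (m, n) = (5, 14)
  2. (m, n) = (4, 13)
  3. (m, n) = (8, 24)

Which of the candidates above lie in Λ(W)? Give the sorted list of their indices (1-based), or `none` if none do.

none

λ' = (3−√13)/2 ≈ -0.3028.
candidate 1: (m,n)=(5,14) → π∥ = 5+14·λ ≈ 51.2389, π⊥ = 5+14·λ' ≈ 0.7611 ∉ [-1.2, -0.2) ⇒ out
candidate 2: (m,n)=(4,13) → π∥ = 4+13·λ ≈ 46.9361, π⊥ = 4+13·λ' ≈ 0.0639 ∉ [-1.2, -0.2) ⇒ out
candidate 3: (m,n)=(8,24) → π∥ = 8+24·λ ≈ 87.2666, π⊥ = 8+24·λ' ≈ 0.7334 ∉ [-1.2, -0.2) ⇒ out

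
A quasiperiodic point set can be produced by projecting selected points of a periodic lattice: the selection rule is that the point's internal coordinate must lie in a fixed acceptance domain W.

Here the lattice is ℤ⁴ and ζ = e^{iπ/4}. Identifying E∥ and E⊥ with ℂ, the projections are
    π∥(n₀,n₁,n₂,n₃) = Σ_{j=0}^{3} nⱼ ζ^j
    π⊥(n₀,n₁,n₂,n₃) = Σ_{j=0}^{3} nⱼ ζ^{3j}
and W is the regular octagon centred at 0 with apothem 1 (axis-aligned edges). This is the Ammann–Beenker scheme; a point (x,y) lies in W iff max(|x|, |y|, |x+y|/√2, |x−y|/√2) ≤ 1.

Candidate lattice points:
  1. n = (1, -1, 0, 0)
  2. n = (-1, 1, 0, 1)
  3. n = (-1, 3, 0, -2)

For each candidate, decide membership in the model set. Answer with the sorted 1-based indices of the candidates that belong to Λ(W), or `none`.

none

Internal map: ζ^{3j} for j=0..3 gives (1,0), (−√2/2,√2/2), (0,−1), (√2/2,√2/2).
#1 (1, -1, 0, 0): internal (1.70711, -0.70711); octagon support 1.70711 vs apothem 1 → ∉ W
#2 (-1, 1, 0, 1): internal (-1.00000, 1.41421); octagon support 1.70711 vs apothem 1 → ∉ W
#3 (-1, 3, 0, -2): internal (-4.53553, 0.70711); octagon support 4.53553 vs apothem 1 → ∉ W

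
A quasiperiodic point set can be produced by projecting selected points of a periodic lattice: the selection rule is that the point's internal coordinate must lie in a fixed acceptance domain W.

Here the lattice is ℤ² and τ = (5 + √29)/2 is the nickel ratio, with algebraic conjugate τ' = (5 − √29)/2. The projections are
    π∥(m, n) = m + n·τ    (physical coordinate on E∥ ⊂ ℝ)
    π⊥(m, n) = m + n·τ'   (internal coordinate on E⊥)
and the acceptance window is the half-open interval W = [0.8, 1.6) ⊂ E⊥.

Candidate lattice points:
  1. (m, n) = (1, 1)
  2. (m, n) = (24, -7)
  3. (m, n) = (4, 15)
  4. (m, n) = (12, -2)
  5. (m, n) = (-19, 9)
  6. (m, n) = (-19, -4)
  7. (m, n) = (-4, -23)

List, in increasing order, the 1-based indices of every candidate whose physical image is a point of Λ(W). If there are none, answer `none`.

τ' = (5−√29)/2 ≈ -0.19258.
candidate 1: (m,n)=(1,1) → π∥ = 1+1·τ ≈ 6.19258, π⊥ = 1+1·τ' ≈ 0.80742 ∈ [0.8, 1.6) ⇒ IN Λ
candidate 2: (m,n)=(24,-7) → π∥ = 24-7·τ ≈ -12.34808, π⊥ = 24-7·τ' ≈ 25.34808 ∉ [0.8, 1.6) ⇒ out
candidate 3: (m,n)=(4,15) → π∥ = 4+15·τ ≈ 81.88874, π⊥ = 4+15·τ' ≈ 1.11126 ∈ [0.8, 1.6) ⇒ IN Λ
candidate 4: (m,n)=(12,-2) → π∥ = 12-2·τ ≈ 1.61484, π⊥ = 12-2·τ' ≈ 12.38516 ∉ [0.8, 1.6) ⇒ out
candidate 5: (m,n)=(-19,9) → π∥ = -19+9·τ ≈ 27.73324, π⊥ = -19+9·τ' ≈ -20.73324 ∉ [0.8, 1.6) ⇒ out
candidate 6: (m,n)=(-19,-4) → π∥ = -19-4·τ ≈ -39.77033, π⊥ = -19-4·τ' ≈ -18.22967 ∉ [0.8, 1.6) ⇒ out
candidate 7: (m,n)=(-4,-23) → π∥ = -4-23·τ ≈ -123.42940, π⊥ = -4-23·τ' ≈ 0.42940 ∉ [0.8, 1.6) ⇒ out

1, 3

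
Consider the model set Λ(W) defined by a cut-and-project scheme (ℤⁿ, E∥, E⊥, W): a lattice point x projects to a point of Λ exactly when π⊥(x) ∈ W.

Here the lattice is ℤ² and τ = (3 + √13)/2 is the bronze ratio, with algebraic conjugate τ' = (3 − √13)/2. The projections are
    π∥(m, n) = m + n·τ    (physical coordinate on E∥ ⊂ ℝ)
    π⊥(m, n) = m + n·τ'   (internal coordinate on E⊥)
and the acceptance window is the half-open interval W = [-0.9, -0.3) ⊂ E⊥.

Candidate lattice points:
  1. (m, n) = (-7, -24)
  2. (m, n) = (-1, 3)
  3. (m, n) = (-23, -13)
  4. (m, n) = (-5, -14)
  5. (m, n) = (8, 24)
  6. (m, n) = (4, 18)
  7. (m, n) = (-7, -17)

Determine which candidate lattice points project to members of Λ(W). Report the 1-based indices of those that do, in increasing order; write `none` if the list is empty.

4

Numerically τ ≈ 3.3028 and τ' = −1/τ ≈ -0.3028.
candidate 1: (m,n)=(-7,-24) → π∥ = -7-24·τ ≈ -86.2666, π⊥ = -7-24·τ' ≈ 0.2666 ∉ [-0.9, -0.3) ⇒ out
candidate 2: (m,n)=(-1,3) → π∥ = -1+3·τ ≈ 8.9083, π⊥ = -1+3·τ' ≈ -1.9083 ∉ [-0.9, -0.3) ⇒ out
candidate 3: (m,n)=(-23,-13) → π∥ = -23-13·τ ≈ -65.9361, π⊥ = -23-13·τ' ≈ -19.0639 ∉ [-0.9, -0.3) ⇒ out
candidate 4: (m,n)=(-5,-14) → π∥ = -5-14·τ ≈ -51.2389, π⊥ = -5-14·τ' ≈ -0.7611 ∈ [-0.9, -0.3) ⇒ IN Λ
candidate 5: (m,n)=(8,24) → π∥ = 8+24·τ ≈ 87.2666, π⊥ = 8+24·τ' ≈ 0.7334 ∉ [-0.9, -0.3) ⇒ out
candidate 6: (m,n)=(4,18) → π∥ = 4+18·τ ≈ 63.4500, π⊥ = 4+18·τ' ≈ -1.4500 ∉ [-0.9, -0.3) ⇒ out
candidate 7: (m,n)=(-7,-17) → π∥ = -7-17·τ ≈ -63.1472, π⊥ = -7-17·τ' ≈ -1.8528 ∉ [-0.9, -0.3) ⇒ out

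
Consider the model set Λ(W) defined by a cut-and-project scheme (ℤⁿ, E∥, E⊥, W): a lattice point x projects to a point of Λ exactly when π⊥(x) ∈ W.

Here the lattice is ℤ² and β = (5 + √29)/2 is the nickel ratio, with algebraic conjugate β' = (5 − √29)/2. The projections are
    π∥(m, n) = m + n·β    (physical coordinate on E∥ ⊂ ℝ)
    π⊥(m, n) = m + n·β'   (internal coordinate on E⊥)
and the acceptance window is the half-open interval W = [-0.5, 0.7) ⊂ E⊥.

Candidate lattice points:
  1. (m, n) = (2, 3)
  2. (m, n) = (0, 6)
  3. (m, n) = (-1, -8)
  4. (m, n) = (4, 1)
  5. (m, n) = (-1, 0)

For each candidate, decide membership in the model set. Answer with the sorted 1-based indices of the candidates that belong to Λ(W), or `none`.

3

Compute β' = (5−√29)/2 = -0.19258, so π⊥(m,n) = m -0.19258·n.
[1] lift (2,3): star map gives 1.42225; window check -0.5 ≤ 1.42225 < 0.7 is false → out
[2] lift (0,6): star map gives -1.15549; window check -0.5 ≤ -1.15549 < 0.7 is false → out
[3] lift (-1,-8): star map gives 0.54066; window check -0.5 ≤ 0.54066 < 0.7 is true → IN Λ
[4] lift (4,1): star map gives 3.80742; window check -0.5 ≤ 3.80742 < 0.7 is false → out
[5] lift (-1,0): star map gives -1.00000; window check -0.5 ≤ -1.00000 < 0.7 is false → out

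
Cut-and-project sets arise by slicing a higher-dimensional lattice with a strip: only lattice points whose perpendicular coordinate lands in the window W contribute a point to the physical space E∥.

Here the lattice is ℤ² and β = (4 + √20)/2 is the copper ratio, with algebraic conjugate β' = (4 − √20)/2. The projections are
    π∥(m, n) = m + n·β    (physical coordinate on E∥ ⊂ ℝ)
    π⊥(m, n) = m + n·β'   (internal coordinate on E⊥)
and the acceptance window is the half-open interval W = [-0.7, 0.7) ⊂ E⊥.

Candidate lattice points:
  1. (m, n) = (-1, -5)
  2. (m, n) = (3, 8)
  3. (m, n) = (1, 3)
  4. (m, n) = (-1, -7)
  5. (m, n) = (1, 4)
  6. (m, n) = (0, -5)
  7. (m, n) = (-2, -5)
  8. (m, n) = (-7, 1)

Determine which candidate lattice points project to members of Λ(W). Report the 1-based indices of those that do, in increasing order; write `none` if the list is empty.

β' = (4−√20)/2 ≈ -0.236068.
#1 (-1,-5): internal coord -1 + (-5)·β' = +0.180340; +0.180340 ∈ [-0.7, 0.7) → IN Λ
#2 (3,8): internal coord 3 + (8)·β' = +1.111456; +1.111456 ∉ [-0.7, 0.7) → out
#3 (1,3): internal coord 1 + (3)·β' = +0.291796; +0.291796 ∈ [-0.7, 0.7) → IN Λ
#4 (-1,-7): internal coord -1 + (-7)·β' = +0.652476; +0.652476 ∈ [-0.7, 0.7) → IN Λ
#5 (1,4): internal coord 1 + (4)·β' = +0.055728; +0.055728 ∈ [-0.7, 0.7) → IN Λ
#6 (0,-5): internal coord 0 + (-5)·β' = +1.180340; +1.180340 ∉ [-0.7, 0.7) → out
#7 (-2,-5): internal coord -2 + (-5)·β' = -0.819660; -0.819660 ∉ [-0.7, 0.7) → out
#8 (-7,1): internal coord -7 + (1)·β' = -7.236068; -7.236068 ∉ [-0.7, 0.7) → out

1, 3, 4, 5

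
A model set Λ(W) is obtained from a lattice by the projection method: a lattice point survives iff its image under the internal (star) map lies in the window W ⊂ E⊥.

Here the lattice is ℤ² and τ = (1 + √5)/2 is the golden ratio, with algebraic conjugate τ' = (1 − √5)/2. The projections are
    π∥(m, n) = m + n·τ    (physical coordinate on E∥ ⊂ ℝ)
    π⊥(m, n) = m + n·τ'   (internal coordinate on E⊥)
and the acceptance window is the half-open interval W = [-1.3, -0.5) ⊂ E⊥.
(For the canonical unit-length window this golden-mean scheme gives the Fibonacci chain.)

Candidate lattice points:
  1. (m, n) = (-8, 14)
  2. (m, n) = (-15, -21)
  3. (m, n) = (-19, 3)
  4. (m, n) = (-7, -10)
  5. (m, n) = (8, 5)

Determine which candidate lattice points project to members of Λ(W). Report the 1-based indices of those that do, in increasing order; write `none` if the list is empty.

4

Compute τ' = (1−√5)/2 = -0.6180, so π⊥(m,n) = m -0.6180·n.
#1 (-8,14): internal coord -8 + (14)·τ' = -16.6525; -16.6525 ∉ [-1.3, -0.5) → out
#2 (-15,-21): internal coord -15 + (-21)·τ' = -2.0213; -2.0213 ∉ [-1.3, -0.5) → out
#3 (-19,3): internal coord -19 + (3)·τ' = -20.8541; -20.8541 ∉ [-1.3, -0.5) → out
#4 (-7,-10): internal coord -7 + (-10)·τ' = -0.8197; -0.8197 ∈ [-1.3, -0.5) → IN Λ
#5 (8,5): internal coord 8 + (5)·τ' = +4.9098; +4.9098 ∉ [-1.3, -0.5) → out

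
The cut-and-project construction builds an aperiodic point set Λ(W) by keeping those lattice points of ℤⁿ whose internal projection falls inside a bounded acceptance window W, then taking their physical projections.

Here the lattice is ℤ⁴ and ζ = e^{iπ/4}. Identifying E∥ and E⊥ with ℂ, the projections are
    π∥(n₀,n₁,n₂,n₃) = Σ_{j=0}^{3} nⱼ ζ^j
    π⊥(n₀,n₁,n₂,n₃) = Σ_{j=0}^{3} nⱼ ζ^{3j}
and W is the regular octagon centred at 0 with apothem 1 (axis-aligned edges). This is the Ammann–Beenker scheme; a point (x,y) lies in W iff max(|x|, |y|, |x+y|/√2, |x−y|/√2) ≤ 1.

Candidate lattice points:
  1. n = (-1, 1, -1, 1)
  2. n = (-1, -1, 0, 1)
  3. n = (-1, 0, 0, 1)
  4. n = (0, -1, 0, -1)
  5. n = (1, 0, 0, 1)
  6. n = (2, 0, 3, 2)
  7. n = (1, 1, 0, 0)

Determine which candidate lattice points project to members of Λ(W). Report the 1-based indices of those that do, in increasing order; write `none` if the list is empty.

With ζ = e^{iπ/4} the internal vectors are ζ^0,ζ^3,ζ^6,ζ^9.
candidate 1: n = (-1, 1, -1, 1) → π⊥ ≈ (-1.000000, +2.414214); max(|x|,|y|,|x±y|/√2) = 2.414214 > 1 ⇒ ∉ W
candidate 2: n = (-1, -1, 0, 1) → π⊥ ≈ (+0.414214, +0.000000); max(|x|,|y|,|x±y|/√2) = 0.414214 ≤ 1 ⇒ ∈ W
candidate 3: n = (-1, 0, 0, 1) → π⊥ ≈ (-0.292893, +0.707107); max(|x|,|y|,|x±y|/√2) = 0.707107 ≤ 1 ⇒ ∈ W
candidate 4: n = (0, -1, 0, -1) → π⊥ ≈ (+0.000000, -1.414214); max(|x|,|y|,|x±y|/√2) = 1.414214 > 1 ⇒ ∉ W
candidate 5: n = (1, 0, 0, 1) → π⊥ ≈ (+1.707107, +0.707107); max(|x|,|y|,|x±y|/√2) = 1.707107 > 1 ⇒ ∉ W
candidate 6: n = (2, 0, 3, 2) → π⊥ ≈ (+3.414214, -1.585786); max(|x|,|y|,|x±y|/√2) = 3.535534 > 1 ⇒ ∉ W
candidate 7: n = (1, 1, 0, 0) → π⊥ ≈ (+0.292893, +0.707107); max(|x|,|y|,|x±y|/√2) = 0.707107 ≤ 1 ⇒ ∈ W

2, 3, 7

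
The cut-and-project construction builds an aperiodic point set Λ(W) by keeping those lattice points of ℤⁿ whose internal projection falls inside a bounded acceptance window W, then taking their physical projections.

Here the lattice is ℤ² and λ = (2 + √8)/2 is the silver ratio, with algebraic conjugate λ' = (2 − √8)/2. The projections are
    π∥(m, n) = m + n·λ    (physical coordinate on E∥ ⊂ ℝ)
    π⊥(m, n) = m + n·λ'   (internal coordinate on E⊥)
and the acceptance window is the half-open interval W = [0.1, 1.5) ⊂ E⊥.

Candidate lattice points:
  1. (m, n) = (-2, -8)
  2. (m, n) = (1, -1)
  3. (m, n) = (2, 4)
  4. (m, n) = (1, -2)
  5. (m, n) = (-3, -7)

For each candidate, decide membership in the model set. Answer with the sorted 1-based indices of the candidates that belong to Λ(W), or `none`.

1, 2, 3

Numerically λ ≈ 2.4142 and λ' = −1/λ ≈ -0.4142.
candidate 1: (m,n)=(-2,-8) → π∥ = -2-8·λ ≈ -21.3137, π⊥ = -2-8·λ' ≈ 1.3137 ∈ [0.1, 1.5) ⇒ IN Λ
candidate 2: (m,n)=(1,-1) → π∥ = 1-1·λ ≈ -1.4142, π⊥ = 1-1·λ' ≈ 1.4142 ∈ [0.1, 1.5) ⇒ IN Λ
candidate 3: (m,n)=(2,4) → π∥ = 2+4·λ ≈ 11.6569, π⊥ = 2+4·λ' ≈ 0.3431 ∈ [0.1, 1.5) ⇒ IN Λ
candidate 4: (m,n)=(1,-2) → π∥ = 1-2·λ ≈ -3.8284, π⊥ = 1-2·λ' ≈ 1.8284 ∉ [0.1, 1.5) ⇒ out
candidate 5: (m,n)=(-3,-7) → π∥ = -3-7·λ ≈ -19.8995, π⊥ = -3-7·λ' ≈ -0.1005 ∉ [0.1, 1.5) ⇒ out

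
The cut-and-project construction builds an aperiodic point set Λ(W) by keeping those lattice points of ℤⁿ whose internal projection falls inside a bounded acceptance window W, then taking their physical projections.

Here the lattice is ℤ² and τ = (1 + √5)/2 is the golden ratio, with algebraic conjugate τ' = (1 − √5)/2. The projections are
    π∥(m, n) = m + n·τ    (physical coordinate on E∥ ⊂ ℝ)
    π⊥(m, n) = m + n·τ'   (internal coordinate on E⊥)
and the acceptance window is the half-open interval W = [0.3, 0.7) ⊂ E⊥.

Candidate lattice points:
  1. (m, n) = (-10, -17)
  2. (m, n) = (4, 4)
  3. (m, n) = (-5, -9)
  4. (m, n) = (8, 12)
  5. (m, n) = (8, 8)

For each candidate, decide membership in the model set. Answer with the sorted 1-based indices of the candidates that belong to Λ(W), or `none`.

1, 3, 4

τ' = (1−√5)/2 ≈ -0.6180.
#1 (-10,-17): internal coord -10 + (-17)·τ' = +0.5066; +0.5066 ∈ [0.3, 0.7) → IN Λ
#2 (4,4): internal coord 4 + (4)·τ' = +1.5279; +1.5279 ∉ [0.3, 0.7) → out
#3 (-5,-9): internal coord -5 + (-9)·τ' = +0.5623; +0.5623 ∈ [0.3, 0.7) → IN Λ
#4 (8,12): internal coord 8 + (12)·τ' = +0.5836; +0.5836 ∈ [0.3, 0.7) → IN Λ
#5 (8,8): internal coord 8 + (8)·τ' = +3.0557; +3.0557 ∉ [0.3, 0.7) → out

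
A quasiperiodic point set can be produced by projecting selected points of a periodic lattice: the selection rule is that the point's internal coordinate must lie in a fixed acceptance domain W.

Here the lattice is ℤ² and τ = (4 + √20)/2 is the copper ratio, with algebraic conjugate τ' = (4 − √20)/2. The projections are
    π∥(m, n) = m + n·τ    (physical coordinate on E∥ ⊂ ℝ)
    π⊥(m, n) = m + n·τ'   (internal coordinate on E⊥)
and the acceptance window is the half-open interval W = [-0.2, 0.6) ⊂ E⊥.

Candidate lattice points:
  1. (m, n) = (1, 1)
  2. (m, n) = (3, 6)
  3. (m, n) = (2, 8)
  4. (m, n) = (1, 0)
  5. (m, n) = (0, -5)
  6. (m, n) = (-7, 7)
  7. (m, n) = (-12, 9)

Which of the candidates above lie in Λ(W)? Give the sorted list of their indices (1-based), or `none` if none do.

Compute τ' = (4−√20)/2 = -0.236068, so π⊥(m,n) = m -0.236068·n.
#1 (1,1): internal coord 1 + (1)·τ' = +0.763932; +0.763932 ∉ [-0.2, 0.6) → out
#2 (3,6): internal coord 3 + (6)·τ' = +1.583592; +1.583592 ∉ [-0.2, 0.6) → out
#3 (2,8): internal coord 2 + (8)·τ' = +0.111456; +0.111456 ∈ [-0.2, 0.6) → IN Λ
#4 (1,0): internal coord 1 + (0)·τ' = +1.000000; +1.000000 ∉ [-0.2, 0.6) → out
#5 (0,-5): internal coord 0 + (-5)·τ' = +1.180340; +1.180340 ∉ [-0.2, 0.6) → out
#6 (-7,7): internal coord -7 + (7)·τ' = -8.652476; -8.652476 ∉ [-0.2, 0.6) → out
#7 (-12,9): internal coord -12 + (9)·τ' = -14.124612; -14.124612 ∉ [-0.2, 0.6) → out

3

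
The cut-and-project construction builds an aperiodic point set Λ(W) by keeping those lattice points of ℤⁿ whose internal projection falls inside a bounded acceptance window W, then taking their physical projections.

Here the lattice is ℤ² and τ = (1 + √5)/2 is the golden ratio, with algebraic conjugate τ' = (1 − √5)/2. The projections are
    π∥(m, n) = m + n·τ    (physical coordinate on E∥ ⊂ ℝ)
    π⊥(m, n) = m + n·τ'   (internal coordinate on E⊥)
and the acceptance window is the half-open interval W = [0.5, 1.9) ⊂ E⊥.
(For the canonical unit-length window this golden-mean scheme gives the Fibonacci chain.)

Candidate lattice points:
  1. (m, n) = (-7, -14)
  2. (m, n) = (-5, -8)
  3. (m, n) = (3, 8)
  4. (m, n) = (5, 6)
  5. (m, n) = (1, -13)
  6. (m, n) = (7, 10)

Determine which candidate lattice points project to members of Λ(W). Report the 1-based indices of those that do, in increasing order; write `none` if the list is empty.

Numerically τ ≈ 1.6180 and τ' = −1/τ ≈ -0.6180.
candidate 1: (m,n)=(-7,-14) → π∥ = -7-14·τ ≈ -29.6525, π⊥ = -7-14·τ' ≈ 1.6525 ∈ [0.5, 1.9) ⇒ IN Λ
candidate 2: (m,n)=(-5,-8) → π∥ = -5-8·τ ≈ -17.9443, π⊥ = -5-8·τ' ≈ -0.0557 ∉ [0.5, 1.9) ⇒ out
candidate 3: (m,n)=(3,8) → π∥ = 3+8·τ ≈ 15.9443, π⊥ = 3+8·τ' ≈ -1.9443 ∉ [0.5, 1.9) ⇒ out
candidate 4: (m,n)=(5,6) → π∥ = 5+6·τ ≈ 14.7082, π⊥ = 5+6·τ' ≈ 1.2918 ∈ [0.5, 1.9) ⇒ IN Λ
candidate 5: (m,n)=(1,-13) → π∥ = 1-13·τ ≈ -20.0344, π⊥ = 1-13·τ' ≈ 9.0344 ∉ [0.5, 1.9) ⇒ out
candidate 6: (m,n)=(7,10) → π∥ = 7+10·τ ≈ 23.1803, π⊥ = 7+10·τ' ≈ 0.8197 ∈ [0.5, 1.9) ⇒ IN Λ

1, 4, 6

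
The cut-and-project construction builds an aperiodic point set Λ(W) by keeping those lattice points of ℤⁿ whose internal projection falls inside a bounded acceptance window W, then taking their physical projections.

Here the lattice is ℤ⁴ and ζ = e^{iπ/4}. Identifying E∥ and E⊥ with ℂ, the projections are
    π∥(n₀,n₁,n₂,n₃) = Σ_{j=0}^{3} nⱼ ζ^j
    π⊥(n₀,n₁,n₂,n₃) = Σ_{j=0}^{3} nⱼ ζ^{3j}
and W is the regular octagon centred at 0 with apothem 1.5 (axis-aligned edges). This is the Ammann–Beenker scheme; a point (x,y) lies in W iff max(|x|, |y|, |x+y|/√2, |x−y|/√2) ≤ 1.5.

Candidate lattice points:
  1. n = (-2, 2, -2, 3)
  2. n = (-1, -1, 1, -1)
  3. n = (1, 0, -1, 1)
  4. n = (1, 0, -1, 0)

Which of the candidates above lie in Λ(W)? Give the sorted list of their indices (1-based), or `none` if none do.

4

With ζ = e^{iπ/4} the internal vectors are ζ^0,ζ^3,ζ^6,ζ^9.
#1 (-2, 2, -2, 3): internal (-1.29289, 5.53553); octagon support 5.53553 vs apothem 1.5 → ∉ W
#2 (-1, -1, 1, -1): internal (-1.00000, -2.41421); octagon support 2.41421 vs apothem 1.5 → ∉ W
#3 (1, 0, -1, 1): internal (1.70711, 1.70711); octagon support 2.41421 vs apothem 1.5 → ∉ W
#4 (1, 0, -1, 0): internal (1.00000, 1.00000); octagon support 1.41421 vs apothem 1.5 → ∈ W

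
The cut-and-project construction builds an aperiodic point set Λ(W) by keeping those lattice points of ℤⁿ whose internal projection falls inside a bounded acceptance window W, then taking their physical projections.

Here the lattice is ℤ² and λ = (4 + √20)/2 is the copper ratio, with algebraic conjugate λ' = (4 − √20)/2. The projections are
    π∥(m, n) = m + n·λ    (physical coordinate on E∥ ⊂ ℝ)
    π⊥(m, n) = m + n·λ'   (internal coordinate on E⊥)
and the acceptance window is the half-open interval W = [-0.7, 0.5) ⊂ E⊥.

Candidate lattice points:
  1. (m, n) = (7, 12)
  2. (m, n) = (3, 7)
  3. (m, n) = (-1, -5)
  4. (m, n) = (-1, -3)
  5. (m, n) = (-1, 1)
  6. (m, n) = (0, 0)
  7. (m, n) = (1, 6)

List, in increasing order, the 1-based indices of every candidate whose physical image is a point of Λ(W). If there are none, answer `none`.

Numerically λ ≈ 4.23607 and λ' = −1/λ ≈ -0.23607.
[1] lift (7,12): star map gives 4.16718; window check -0.7 ≤ 4.16718 < 0.5 is false → out
[2] lift (3,7): star map gives 1.34752; window check -0.7 ≤ 1.34752 < 0.5 is false → out
[3] lift (-1,-5): star map gives 0.18034; window check -0.7 ≤ 0.18034 < 0.5 is true → IN Λ
[4] lift (-1,-3): star map gives -0.29180; window check -0.7 ≤ -0.29180 < 0.5 is true → IN Λ
[5] lift (-1,1): star map gives -1.23607; window check -0.7 ≤ -1.23607 < 0.5 is false → out
[6] lift (0,0): star map gives 0.00000; window check -0.7 ≤ 0.00000 < 0.5 is true → IN Λ
[7] lift (1,6): star map gives -0.41641; window check -0.7 ≤ -0.41641 < 0.5 is true → IN Λ

3, 4, 6, 7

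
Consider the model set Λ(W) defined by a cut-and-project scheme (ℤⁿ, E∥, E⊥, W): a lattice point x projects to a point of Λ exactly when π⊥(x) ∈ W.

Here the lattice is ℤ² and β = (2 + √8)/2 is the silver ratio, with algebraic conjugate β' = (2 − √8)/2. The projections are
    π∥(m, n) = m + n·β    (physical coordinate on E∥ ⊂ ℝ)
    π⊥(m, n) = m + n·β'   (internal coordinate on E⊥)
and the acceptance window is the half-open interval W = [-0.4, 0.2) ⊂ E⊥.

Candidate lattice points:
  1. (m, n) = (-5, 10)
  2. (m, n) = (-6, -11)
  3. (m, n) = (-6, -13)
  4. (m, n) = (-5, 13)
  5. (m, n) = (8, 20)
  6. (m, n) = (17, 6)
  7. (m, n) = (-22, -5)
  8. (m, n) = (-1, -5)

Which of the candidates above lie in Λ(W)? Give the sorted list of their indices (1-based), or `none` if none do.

5

Numerically β ≈ 2.41421 and β' = −1/β ≈ -0.41421.
#1 (-5,10): internal coord -5 + (10)·β' = -9.14214; -9.14214 ∉ [-0.4, 0.2) → out
#2 (-6,-11): internal coord -6 + (-11)·β' = -1.44365; -1.44365 ∉ [-0.4, 0.2) → out
#3 (-6,-13): internal coord -6 + (-13)·β' = -0.61522; -0.61522 ∉ [-0.4, 0.2) → out
#4 (-5,13): internal coord -5 + (13)·β' = -10.38478; -10.38478 ∉ [-0.4, 0.2) → out
#5 (8,20): internal coord 8 + (20)·β' = -0.28427; -0.28427 ∈ [-0.4, 0.2) → IN Λ
#6 (17,6): internal coord 17 + (6)·β' = +14.51472; +14.51472 ∉ [-0.4, 0.2) → out
#7 (-22,-5): internal coord -22 + (-5)·β' = -19.92893; -19.92893 ∉ [-0.4, 0.2) → out
#8 (-1,-5): internal coord -1 + (-5)·β' = +1.07107; +1.07107 ∉ [-0.4, 0.2) → out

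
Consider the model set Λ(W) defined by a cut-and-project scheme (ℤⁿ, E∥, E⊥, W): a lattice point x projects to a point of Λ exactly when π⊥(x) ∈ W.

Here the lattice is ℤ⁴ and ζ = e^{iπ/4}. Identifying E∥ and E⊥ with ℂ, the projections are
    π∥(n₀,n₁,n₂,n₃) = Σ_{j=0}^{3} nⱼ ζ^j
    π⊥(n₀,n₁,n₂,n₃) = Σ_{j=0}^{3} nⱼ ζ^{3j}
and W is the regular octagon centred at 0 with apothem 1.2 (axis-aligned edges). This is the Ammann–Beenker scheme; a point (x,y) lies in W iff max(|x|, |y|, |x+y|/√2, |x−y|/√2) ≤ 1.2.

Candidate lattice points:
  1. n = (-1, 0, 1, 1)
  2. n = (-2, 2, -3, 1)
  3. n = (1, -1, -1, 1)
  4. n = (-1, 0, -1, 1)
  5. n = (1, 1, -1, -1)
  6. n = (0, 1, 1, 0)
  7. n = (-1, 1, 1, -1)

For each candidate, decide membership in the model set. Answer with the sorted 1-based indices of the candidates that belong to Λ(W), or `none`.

π⊥(n) = n₀ + n₁ζ³ + n₂ζ⁶ + n₃ζ⁹ where ζ = e^{iπ/4}.
candidate 1: n = (-1, 0, 1, 1) → π⊥ ≈ (-0.292893, -0.292893); max(|x|,|y|,|x±y|/√2) = 0.414214 ≤ 1.2 ⇒ ∈ W
candidate 2: n = (-2, 2, -3, 1) → π⊥ ≈ (-2.707107, +5.121320); max(|x|,|y|,|x±y|/√2) = 5.535534 > 1.2 ⇒ ∉ W
candidate 3: n = (1, -1, -1, 1) → π⊥ ≈ (+2.414214, +1.000000); max(|x|,|y|,|x±y|/√2) = 2.414214 > 1.2 ⇒ ∉ W
candidate 4: n = (-1, 0, -1, 1) → π⊥ ≈ (-0.292893, +1.707107); max(|x|,|y|,|x±y|/√2) = 1.707107 > 1.2 ⇒ ∉ W
candidate 5: n = (1, 1, -1, -1) → π⊥ ≈ (-0.414214, +1.000000); max(|x|,|y|,|x±y|/√2) = 1.000000 ≤ 1.2 ⇒ ∈ W
candidate 6: n = (0, 1, 1, 0) → π⊥ ≈ (-0.707107, -0.292893); max(|x|,|y|,|x±y|/√2) = 0.707107 ≤ 1.2 ⇒ ∈ W
candidate 7: n = (-1, 1, 1, -1) → π⊥ ≈ (-2.414214, -1.000000); max(|x|,|y|,|x±y|/√2) = 2.414214 > 1.2 ⇒ ∉ W

1, 5, 6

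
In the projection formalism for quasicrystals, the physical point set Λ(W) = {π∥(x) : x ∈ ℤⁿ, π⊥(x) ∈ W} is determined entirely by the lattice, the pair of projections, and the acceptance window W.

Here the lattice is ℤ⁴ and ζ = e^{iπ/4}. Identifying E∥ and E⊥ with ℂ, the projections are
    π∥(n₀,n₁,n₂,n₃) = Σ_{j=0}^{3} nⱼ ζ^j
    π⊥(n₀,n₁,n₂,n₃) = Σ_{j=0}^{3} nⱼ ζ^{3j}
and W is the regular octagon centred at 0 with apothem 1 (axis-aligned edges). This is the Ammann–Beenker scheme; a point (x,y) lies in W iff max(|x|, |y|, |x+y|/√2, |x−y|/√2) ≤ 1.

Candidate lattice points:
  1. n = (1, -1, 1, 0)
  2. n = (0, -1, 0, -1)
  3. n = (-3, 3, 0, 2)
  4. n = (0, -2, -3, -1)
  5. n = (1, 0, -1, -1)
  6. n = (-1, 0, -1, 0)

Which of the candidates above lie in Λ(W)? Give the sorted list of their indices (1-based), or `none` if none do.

π⊥(n) = n₀ + n₁ζ³ + n₂ζ⁶ + n₃ζ⁹ where ζ = e^{iπ/4}.
candidate 1: n = (1, -1, 1, 0) → π⊥ ≈ (+1.70711, -1.70711); max(|x|,|y|,|x±y|/√2) = 2.41421 > 1 ⇒ ∉ W
candidate 2: n = (0, -1, 0, -1) → π⊥ ≈ (+0.00000, -1.41421); max(|x|,|y|,|x±y|/√2) = 1.41421 > 1 ⇒ ∉ W
candidate 3: n = (-3, 3, 0, 2) → π⊥ ≈ (-3.70711, +3.53553); max(|x|,|y|,|x±y|/√2) = 5.12132 > 1 ⇒ ∉ W
candidate 4: n = (0, -2, -3, -1) → π⊥ ≈ (+0.70711, +0.87868); max(|x|,|y|,|x±y|/√2) = 1.12132 > 1 ⇒ ∉ W
candidate 5: n = (1, 0, -1, -1) → π⊥ ≈ (+0.29289, +0.29289); max(|x|,|y|,|x±y|/√2) = 0.41421 ≤ 1 ⇒ ∈ W
candidate 6: n = (-1, 0, -1, 0) → π⊥ ≈ (-1.00000, +1.00000); max(|x|,|y|,|x±y|/√2) = 1.41421 > 1 ⇒ ∉ W

5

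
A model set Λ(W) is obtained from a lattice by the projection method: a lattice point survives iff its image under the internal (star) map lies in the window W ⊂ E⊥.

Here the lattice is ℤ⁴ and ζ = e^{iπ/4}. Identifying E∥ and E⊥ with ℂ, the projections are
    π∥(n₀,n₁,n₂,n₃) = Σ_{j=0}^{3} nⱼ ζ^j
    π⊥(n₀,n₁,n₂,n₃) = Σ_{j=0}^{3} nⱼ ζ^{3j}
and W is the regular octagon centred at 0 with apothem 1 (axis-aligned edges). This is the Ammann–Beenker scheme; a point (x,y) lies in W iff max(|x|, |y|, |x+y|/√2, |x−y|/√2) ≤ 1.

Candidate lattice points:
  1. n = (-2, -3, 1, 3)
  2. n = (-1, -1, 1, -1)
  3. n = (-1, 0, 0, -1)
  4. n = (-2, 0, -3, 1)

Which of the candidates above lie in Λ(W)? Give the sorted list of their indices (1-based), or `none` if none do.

none

With ζ = e^{iπ/4} the internal vectors are ζ^0,ζ^3,ζ^6,ζ^9.
#1 (-2, -3, 1, 3): internal (2.2426, -1.0000); octagon support 2.2929 vs apothem 1 → ∉ W
#2 (-1, -1, 1, -1): internal (-1.0000, -2.4142); octagon support 2.4142 vs apothem 1 → ∉ W
#3 (-1, 0, 0, -1): internal (-1.7071, -0.7071); octagon support 1.7071 vs apothem 1 → ∉ W
#4 (-2, 0, -3, 1): internal (-1.2929, 3.7071); octagon support 3.7071 vs apothem 1 → ∉ W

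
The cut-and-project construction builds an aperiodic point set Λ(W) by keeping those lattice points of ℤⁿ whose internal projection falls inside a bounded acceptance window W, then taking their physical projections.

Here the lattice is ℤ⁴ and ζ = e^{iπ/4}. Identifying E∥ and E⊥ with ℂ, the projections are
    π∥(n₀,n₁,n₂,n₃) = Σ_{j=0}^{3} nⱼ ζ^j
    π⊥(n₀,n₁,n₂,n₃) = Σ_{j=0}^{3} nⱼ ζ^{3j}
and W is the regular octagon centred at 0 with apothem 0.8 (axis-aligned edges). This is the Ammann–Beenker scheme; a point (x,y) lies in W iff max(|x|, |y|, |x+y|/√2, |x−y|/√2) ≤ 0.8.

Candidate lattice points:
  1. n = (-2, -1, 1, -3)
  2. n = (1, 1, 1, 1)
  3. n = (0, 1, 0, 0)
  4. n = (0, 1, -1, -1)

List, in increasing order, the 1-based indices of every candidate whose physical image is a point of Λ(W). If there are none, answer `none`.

π⊥(n) = n₀ + n₁ζ³ + n₂ζ⁶ + n₃ζ⁹ where ζ = e^{iπ/4}.
#1 (-2, -1, 1, -3): internal (-3.414214, -3.828427); octagon support 5.121320 vs apothem 0.8 → ∉ W
#2 (1, 1, 1, 1): internal (1.000000, 0.414214); octagon support 1.000000 vs apothem 0.8 → ∉ W
#3 (0, 1, 0, 0): internal (-0.707107, 0.707107); octagon support 1.000000 vs apothem 0.8 → ∉ W
#4 (0, 1, -1, -1): internal (-1.414214, 1.000000); octagon support 1.707107 vs apothem 0.8 → ∉ W

none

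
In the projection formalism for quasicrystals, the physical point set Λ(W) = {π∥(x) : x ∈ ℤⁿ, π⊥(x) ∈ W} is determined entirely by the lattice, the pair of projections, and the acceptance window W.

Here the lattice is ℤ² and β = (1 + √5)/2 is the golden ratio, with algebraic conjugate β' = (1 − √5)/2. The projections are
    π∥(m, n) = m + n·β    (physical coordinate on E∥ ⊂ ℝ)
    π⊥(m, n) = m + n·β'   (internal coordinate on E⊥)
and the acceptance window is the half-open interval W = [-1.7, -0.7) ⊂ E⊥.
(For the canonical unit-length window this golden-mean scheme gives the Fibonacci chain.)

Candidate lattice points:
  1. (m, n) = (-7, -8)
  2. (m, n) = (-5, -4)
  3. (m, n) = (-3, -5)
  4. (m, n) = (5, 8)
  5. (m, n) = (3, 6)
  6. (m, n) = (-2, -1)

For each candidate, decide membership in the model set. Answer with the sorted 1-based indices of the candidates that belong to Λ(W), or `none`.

Numerically β ≈ 1.6180 and β' = −1/β ≈ -0.6180.
candidate 1: (m,n)=(-7,-8) → π∥ = -7-8·β ≈ -19.9443, π⊥ = -7-8·β' ≈ -2.0557 ∉ [-1.7, -0.7) ⇒ out
candidate 2: (m,n)=(-5,-4) → π∥ = -5-4·β ≈ -11.4721, π⊥ = -5-4·β' ≈ -2.5279 ∉ [-1.7, -0.7) ⇒ out
candidate 3: (m,n)=(-3,-5) → π∥ = -3-5·β ≈ -11.0902, π⊥ = -3-5·β' ≈ 0.0902 ∉ [-1.7, -0.7) ⇒ out
candidate 4: (m,n)=(5,8) → π∥ = 5+8·β ≈ 17.9443, π⊥ = 5+8·β' ≈ 0.0557 ∉ [-1.7, -0.7) ⇒ out
candidate 5: (m,n)=(3,6) → π∥ = 3+6·β ≈ 12.7082, π⊥ = 3+6·β' ≈ -0.7082 ∈ [-1.7, -0.7) ⇒ IN Λ
candidate 6: (m,n)=(-2,-1) → π∥ = -2-1·β ≈ -3.6180, π⊥ = -2-1·β' ≈ -1.3820 ∈ [-1.7, -0.7) ⇒ IN Λ

5, 6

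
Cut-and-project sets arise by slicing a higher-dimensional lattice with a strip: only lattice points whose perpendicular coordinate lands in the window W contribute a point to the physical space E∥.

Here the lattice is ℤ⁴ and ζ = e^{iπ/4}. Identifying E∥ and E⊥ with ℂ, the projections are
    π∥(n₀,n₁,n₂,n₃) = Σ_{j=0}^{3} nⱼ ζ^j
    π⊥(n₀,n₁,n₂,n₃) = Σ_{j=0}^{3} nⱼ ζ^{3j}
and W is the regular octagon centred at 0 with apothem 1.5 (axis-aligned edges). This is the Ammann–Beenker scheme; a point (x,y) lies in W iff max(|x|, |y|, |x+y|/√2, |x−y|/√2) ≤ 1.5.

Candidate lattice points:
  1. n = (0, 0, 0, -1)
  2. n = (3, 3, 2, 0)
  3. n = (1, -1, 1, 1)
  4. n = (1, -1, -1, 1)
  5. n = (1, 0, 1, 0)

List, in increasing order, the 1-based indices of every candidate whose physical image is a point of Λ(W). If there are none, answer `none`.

1, 2, 5

Internal map: ζ^{3j} for j=0..3 gives (1,0), (−√2/2,√2/2), (0,−1), (√2/2,√2/2).
candidate 1: n = (0, 0, 0, -1) → π⊥ ≈ (-0.707107, -0.707107); max(|x|,|y|,|x±y|/√2) = 1.000000 ≤ 1.5 ⇒ ∈ W
candidate 2: n = (3, 3, 2, 0) → π⊥ ≈ (+0.878680, +0.121320); max(|x|,|y|,|x±y|/√2) = 0.878680 ≤ 1.5 ⇒ ∈ W
candidate 3: n = (1, -1, 1, 1) → π⊥ ≈ (+2.414214, -1.000000); max(|x|,|y|,|x±y|/√2) = 2.414214 > 1.5 ⇒ ∉ W
candidate 4: n = (1, -1, -1, 1) → π⊥ ≈ (+2.414214, +1.000000); max(|x|,|y|,|x±y|/√2) = 2.414214 > 1.5 ⇒ ∉ W
candidate 5: n = (1, 0, 1, 0) → π⊥ ≈ (+1.000000, -1.000000); max(|x|,|y|,|x±y|/√2) = 1.414214 ≤ 1.5 ⇒ ∈ W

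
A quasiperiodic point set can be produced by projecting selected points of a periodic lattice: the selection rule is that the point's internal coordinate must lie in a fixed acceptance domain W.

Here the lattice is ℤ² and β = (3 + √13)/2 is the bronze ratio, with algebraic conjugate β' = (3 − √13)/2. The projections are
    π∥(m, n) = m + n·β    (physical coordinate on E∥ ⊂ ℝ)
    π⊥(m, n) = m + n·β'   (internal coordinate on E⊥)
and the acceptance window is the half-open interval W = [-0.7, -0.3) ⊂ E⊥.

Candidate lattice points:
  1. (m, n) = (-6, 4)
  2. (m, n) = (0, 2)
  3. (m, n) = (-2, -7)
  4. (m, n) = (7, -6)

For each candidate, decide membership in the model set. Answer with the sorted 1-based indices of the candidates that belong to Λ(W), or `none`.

Numerically β ≈ 3.30278 and β' = −1/β ≈ -0.30278.
candidate 1: (m,n)=(-6,4) → π∥ = -6+4·β ≈ 7.21110, π⊥ = -6+4·β' ≈ -7.21110 ∉ [-0.7, -0.3) ⇒ out
candidate 2: (m,n)=(0,2) → π∥ = 0+2·β ≈ 6.60555, π⊥ = 0+2·β' ≈ -0.60555 ∈ [-0.7, -0.3) ⇒ IN Λ
candidate 3: (m,n)=(-2,-7) → π∥ = -2-7·β ≈ -25.11943, π⊥ = -2-7·β' ≈ 0.11943 ∉ [-0.7, -0.3) ⇒ out
candidate 4: (m,n)=(7,-6) → π∥ = 7-6·β ≈ -12.81665, π⊥ = 7-6·β' ≈ 8.81665 ∉ [-0.7, -0.3) ⇒ out

2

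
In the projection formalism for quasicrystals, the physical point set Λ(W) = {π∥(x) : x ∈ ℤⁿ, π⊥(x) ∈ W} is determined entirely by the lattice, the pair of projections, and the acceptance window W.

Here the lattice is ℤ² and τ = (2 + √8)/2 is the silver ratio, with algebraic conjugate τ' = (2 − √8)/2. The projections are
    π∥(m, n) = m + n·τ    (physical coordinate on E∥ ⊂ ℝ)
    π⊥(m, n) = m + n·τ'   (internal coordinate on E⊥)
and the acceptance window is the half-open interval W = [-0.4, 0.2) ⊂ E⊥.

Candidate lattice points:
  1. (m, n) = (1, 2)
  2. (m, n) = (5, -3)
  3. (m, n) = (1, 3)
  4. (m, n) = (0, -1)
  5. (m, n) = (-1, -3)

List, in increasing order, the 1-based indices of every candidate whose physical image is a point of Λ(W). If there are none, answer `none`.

1, 3

τ' = (2−√8)/2 ≈ -0.4142.
candidate 1: (m,n)=(1,2) → π∥ = 1+2·τ ≈ 5.8284, π⊥ = 1+2·τ' ≈ 0.1716 ∈ [-0.4, 0.2) ⇒ IN Λ
candidate 2: (m,n)=(5,-3) → π∥ = 5-3·τ ≈ -2.2426, π⊥ = 5-3·τ' ≈ 6.2426 ∉ [-0.4, 0.2) ⇒ out
candidate 3: (m,n)=(1,3) → π∥ = 1+3·τ ≈ 8.2426, π⊥ = 1+3·τ' ≈ -0.2426 ∈ [-0.4, 0.2) ⇒ IN Λ
candidate 4: (m,n)=(0,-1) → π∥ = 0-1·τ ≈ -2.4142, π⊥ = 0-1·τ' ≈ 0.4142 ∉ [-0.4, 0.2) ⇒ out
candidate 5: (m,n)=(-1,-3) → π∥ = -1-3·τ ≈ -8.2426, π⊥ = -1-3·τ' ≈ 0.2426 ∉ [-0.4, 0.2) ⇒ out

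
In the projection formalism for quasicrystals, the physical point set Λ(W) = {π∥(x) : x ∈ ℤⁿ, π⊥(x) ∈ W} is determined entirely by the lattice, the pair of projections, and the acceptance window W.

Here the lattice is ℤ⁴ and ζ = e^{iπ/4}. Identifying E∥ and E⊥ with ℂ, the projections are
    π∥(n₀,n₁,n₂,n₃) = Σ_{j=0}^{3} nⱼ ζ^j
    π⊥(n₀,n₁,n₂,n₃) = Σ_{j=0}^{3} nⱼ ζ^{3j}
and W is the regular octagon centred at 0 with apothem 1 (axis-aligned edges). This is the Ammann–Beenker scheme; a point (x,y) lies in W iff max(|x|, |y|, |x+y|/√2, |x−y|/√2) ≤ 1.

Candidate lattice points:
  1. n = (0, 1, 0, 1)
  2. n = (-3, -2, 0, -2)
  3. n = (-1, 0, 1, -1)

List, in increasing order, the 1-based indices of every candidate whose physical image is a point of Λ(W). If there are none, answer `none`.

Internal map: ζ^{3j} for j=0..3 gives (1,0), (−√2/2,√2/2), (0,−1), (√2/2,√2/2).
candidate 1: n = (0, 1, 0, 1) → π⊥ ≈ (+0.000000, +1.414214); max(|x|,|y|,|x±y|/√2) = 1.414214 > 1 ⇒ ∉ W
candidate 2: n = (-3, -2, 0, -2) → π⊥ ≈ (-3.000000, -2.828427); max(|x|,|y|,|x±y|/√2) = 4.121320 > 1 ⇒ ∉ W
candidate 3: n = (-1, 0, 1, -1) → π⊥ ≈ (-1.707107, -1.707107); max(|x|,|y|,|x±y|/√2) = 2.414214 > 1 ⇒ ∉ W

none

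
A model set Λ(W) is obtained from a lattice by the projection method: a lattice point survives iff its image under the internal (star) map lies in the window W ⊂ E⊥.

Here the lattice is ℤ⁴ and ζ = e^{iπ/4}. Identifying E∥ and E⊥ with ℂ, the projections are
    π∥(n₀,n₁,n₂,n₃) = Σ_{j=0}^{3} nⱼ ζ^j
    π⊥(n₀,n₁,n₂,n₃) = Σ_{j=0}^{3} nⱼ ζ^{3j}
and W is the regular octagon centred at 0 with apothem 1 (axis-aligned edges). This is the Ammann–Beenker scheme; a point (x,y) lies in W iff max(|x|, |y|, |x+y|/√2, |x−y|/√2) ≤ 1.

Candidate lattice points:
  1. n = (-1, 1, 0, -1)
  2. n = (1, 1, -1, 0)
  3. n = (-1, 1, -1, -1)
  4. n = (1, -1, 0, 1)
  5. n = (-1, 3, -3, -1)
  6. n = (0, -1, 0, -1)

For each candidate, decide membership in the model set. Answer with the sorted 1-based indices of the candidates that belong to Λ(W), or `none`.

none

Internal map: ζ^{3j} for j=0..3 gives (1,0), (−√2/2,√2/2), (0,−1), (√2/2,√2/2).
candidate 1: n = (-1, 1, 0, -1) → π⊥ ≈ (-2.414214, +0.000000); max(|x|,|y|,|x±y|/√2) = 2.414214 > 1 ⇒ ∉ W
candidate 2: n = (1, 1, -1, 0) → π⊥ ≈ (+0.292893, +1.707107); max(|x|,|y|,|x±y|/√2) = 1.707107 > 1 ⇒ ∉ W
candidate 3: n = (-1, 1, -1, -1) → π⊥ ≈ (-2.414214, +1.000000); max(|x|,|y|,|x±y|/√2) = 2.414214 > 1 ⇒ ∉ W
candidate 4: n = (1, -1, 0, 1) → π⊥ ≈ (+2.414214, +0.000000); max(|x|,|y|,|x±y|/√2) = 2.414214 > 1 ⇒ ∉ W
candidate 5: n = (-1, 3, -3, -1) → π⊥ ≈ (-3.828427, +4.414214); max(|x|,|y|,|x±y|/√2) = 5.828427 > 1 ⇒ ∉ W
candidate 6: n = (0, -1, 0, -1) → π⊥ ≈ (+0.000000, -1.414214); max(|x|,|y|,|x±y|/√2) = 1.414214 > 1 ⇒ ∉ W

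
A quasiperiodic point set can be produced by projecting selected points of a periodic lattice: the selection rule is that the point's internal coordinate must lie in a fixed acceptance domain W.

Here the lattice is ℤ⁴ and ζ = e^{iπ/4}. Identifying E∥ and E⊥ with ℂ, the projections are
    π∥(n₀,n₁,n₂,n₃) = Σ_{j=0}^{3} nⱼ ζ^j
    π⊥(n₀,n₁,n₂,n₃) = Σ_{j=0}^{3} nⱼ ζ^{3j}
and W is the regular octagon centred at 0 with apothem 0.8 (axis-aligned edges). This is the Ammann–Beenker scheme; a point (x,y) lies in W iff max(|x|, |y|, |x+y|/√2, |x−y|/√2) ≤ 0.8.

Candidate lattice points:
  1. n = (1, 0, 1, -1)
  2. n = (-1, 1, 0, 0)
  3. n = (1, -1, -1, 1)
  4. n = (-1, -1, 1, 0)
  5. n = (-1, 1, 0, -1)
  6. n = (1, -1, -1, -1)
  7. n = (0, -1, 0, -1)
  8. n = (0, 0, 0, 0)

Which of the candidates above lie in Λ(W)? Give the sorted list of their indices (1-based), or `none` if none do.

With ζ = e^{iπ/4} the internal vectors are ζ^0,ζ^3,ζ^6,ζ^9.
candidate 1: n = (1, 0, 1, -1) → π⊥ ≈ (+0.2929, -1.7071); max(|x|,|y|,|x±y|/√2) = 1.7071 > 0.8 ⇒ ∉ W
candidate 2: n = (-1, 1, 0, 0) → π⊥ ≈ (-1.7071, +0.7071); max(|x|,|y|,|x±y|/√2) = 1.7071 > 0.8 ⇒ ∉ W
candidate 3: n = (1, -1, -1, 1) → π⊥ ≈ (+2.4142, +1.0000); max(|x|,|y|,|x±y|/√2) = 2.4142 > 0.8 ⇒ ∉ W
candidate 4: n = (-1, -1, 1, 0) → π⊥ ≈ (-0.2929, -1.7071); max(|x|,|y|,|x±y|/√2) = 1.7071 > 0.8 ⇒ ∉ W
candidate 5: n = (-1, 1, 0, -1) → π⊥ ≈ (-2.4142, +0.0000); max(|x|,|y|,|x±y|/√2) = 2.4142 > 0.8 ⇒ ∉ W
candidate 6: n = (1, -1, -1, -1) → π⊥ ≈ (+1.0000, -0.4142); max(|x|,|y|,|x±y|/√2) = 1.0000 > 0.8 ⇒ ∉ W
candidate 7: n = (0, -1, 0, -1) → π⊥ ≈ (+0.0000, -1.4142); max(|x|,|y|,|x±y|/√2) = 1.4142 > 0.8 ⇒ ∉ W
candidate 8: n = (0, 0, 0, 0) → π⊥ ≈ (+0.0000, +0.0000); max(|x|,|y|,|x±y|/√2) = 0.0000 ≤ 0.8 ⇒ ∈ W

8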